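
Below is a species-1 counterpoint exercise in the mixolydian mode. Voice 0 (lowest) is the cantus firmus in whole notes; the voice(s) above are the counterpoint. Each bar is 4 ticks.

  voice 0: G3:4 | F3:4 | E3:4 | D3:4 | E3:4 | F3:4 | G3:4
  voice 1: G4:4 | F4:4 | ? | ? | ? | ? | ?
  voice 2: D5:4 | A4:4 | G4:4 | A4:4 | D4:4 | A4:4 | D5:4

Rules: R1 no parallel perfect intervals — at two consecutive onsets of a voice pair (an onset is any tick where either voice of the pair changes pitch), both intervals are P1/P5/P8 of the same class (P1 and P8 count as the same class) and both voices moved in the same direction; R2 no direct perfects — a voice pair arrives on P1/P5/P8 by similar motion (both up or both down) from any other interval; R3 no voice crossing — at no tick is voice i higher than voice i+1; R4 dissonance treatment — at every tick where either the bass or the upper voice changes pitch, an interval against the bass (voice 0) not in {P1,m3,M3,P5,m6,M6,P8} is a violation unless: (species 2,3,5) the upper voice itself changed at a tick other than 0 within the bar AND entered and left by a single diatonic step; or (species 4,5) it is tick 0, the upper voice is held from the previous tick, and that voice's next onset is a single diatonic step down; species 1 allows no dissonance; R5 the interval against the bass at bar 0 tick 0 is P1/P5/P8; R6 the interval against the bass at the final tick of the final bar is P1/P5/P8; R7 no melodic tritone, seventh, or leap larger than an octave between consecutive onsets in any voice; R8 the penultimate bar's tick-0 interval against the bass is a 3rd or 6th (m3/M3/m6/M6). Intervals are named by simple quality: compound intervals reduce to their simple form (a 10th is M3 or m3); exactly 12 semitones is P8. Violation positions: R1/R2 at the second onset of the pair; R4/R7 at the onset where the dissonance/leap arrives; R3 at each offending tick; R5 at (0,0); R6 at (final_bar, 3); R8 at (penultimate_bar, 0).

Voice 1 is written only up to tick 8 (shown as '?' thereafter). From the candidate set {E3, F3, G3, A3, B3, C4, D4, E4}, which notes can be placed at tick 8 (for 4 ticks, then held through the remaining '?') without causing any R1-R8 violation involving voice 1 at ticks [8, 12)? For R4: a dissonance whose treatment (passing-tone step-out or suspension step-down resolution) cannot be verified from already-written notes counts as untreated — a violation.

E3: violates R1,R7
F3: violates R4
G3: violates R2,R7
A3: violates R4
B3: violates R2,R7
C4: violates R2
D4: violates R4
E4: violates R1

{}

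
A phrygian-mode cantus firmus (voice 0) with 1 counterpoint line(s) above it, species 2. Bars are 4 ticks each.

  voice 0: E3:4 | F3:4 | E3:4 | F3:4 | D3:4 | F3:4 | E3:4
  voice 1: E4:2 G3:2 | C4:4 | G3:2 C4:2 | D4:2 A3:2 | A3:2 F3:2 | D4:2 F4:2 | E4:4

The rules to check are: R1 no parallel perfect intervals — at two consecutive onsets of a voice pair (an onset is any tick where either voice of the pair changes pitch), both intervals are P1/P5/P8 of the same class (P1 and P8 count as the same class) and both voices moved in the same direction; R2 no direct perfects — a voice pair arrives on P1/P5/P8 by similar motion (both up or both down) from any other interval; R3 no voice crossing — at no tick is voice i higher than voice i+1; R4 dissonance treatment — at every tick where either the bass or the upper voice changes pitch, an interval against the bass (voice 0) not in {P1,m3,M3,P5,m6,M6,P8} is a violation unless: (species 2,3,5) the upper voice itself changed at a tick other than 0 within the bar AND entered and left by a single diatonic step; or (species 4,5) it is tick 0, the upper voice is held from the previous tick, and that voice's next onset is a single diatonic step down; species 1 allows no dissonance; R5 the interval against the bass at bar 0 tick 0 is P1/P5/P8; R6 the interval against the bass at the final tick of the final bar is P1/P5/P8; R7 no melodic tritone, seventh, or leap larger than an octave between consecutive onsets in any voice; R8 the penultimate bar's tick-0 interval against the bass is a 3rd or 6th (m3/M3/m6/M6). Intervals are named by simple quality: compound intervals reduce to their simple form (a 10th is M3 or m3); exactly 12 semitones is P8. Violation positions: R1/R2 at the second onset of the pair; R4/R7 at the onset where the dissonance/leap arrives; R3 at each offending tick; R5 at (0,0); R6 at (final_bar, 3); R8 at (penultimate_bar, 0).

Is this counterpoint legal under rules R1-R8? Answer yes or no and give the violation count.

No (2 violations)

bar 0: v0=E3 v1=E4 (P8)
bar 1: v0=F3 v1=C4 (P5)
bar 2: v0=E3 v1=G3 (m3)
bar 3: v0=F3 v1=D4 (M6)
bar 4: v0=D3 v1=A3 (P5)
bar 5: v0=F3 v1=D4 (M6)
bar 6: v0=E3 v1=E4 (P8)
  R2 @ bar1.0: E3/G3 m3 -> F3/C4 P5 similar
  R1 @ bar6.0: F3/F4 P8 -> E3/E4 P8 similar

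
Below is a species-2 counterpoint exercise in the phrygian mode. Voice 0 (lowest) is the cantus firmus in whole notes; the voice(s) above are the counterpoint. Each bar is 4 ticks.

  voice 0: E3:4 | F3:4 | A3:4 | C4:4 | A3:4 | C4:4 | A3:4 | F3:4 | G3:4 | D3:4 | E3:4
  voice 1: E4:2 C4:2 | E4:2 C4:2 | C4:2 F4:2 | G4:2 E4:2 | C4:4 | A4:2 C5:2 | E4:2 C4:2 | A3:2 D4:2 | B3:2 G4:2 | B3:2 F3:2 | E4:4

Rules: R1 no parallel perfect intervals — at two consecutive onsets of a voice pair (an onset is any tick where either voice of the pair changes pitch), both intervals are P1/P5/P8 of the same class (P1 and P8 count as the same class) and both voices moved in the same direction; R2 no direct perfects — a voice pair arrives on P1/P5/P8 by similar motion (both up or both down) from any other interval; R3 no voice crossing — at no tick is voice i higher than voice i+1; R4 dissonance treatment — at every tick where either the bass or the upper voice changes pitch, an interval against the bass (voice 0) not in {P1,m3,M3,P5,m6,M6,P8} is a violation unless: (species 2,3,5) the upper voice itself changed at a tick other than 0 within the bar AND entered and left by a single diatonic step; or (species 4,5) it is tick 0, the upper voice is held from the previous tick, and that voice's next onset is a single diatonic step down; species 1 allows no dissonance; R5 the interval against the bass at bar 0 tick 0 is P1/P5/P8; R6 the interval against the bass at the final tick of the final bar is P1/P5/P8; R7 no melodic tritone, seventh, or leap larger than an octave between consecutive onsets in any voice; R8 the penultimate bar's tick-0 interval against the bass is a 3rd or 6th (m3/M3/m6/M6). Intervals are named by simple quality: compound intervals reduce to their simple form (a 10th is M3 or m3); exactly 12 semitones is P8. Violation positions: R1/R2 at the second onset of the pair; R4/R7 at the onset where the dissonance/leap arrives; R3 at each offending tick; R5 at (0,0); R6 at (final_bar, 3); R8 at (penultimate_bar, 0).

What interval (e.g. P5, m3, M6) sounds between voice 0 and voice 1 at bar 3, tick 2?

M3

voice 0=C4 voice 1=E4 -> M3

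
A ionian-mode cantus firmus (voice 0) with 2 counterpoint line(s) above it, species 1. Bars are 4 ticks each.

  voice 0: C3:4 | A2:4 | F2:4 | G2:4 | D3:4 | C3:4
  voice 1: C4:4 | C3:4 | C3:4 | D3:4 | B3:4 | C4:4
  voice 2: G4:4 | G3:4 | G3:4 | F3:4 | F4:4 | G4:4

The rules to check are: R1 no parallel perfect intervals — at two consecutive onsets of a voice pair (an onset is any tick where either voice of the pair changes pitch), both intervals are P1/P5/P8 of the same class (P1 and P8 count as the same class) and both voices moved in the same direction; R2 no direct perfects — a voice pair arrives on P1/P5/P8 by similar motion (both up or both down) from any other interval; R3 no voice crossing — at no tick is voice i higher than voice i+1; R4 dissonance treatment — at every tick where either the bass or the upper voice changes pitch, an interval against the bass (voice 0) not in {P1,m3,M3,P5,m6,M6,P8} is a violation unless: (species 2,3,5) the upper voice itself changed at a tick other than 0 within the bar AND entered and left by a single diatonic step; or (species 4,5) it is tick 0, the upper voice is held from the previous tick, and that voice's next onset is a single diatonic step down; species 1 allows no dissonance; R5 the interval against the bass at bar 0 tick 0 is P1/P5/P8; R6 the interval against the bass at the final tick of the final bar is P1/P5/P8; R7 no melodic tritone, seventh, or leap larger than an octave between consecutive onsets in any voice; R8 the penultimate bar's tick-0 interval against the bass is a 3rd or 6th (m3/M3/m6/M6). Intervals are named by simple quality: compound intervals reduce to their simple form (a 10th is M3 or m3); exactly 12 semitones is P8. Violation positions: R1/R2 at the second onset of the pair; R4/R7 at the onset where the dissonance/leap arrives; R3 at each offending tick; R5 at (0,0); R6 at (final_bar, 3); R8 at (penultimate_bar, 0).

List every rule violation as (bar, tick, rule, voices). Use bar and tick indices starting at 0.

(1, 0, R1, (1, 2))
(1, 0, R4, (0, 2))
(2, 0, R4, (0, 2))
(3, 0, R1, (0, 1))
(3, 0, R4, (0, 2))
(5, 0, R2, (1, 2))

bar 0: v0=C3 v1=C4 v2=G4 downbeat P5
bar 1: v0=A2 v1=C3 v2=G3 downbeat m7
bar 2: v0=F2 v1=C3 v2=G3 downbeat M2
bar 3: v0=G2 v1=D3 v2=F3 downbeat m7
bar 4: v0=D3 v1=B3 v2=F4 downbeat m3
bar 5: v0=C3 v1=C4 v2=G4 downbeat P5
  -> R1 @ bar 1 tick 0 v(1, 2): C4/G4 P5 -> C3/G3 P5 similar
  -> R4 @ bar 1 tick 0 v(0, 2): A2/G3 m7 untreated
  -> R4 @ bar 2 tick 0 v(0, 2): F2/G3 M2 untreated
  -> R1 @ bar 3 tick 0 v(0, 1): F2/C3 P5 -> G2/D3 P5 similar
  -> R4 @ bar 3 tick 0 v(0, 2): G2/F3 m7 untreated
  -> R2 @ bar 5 tick 0 v(1, 2): B3/F4 TT -> C4/G4 P5 similar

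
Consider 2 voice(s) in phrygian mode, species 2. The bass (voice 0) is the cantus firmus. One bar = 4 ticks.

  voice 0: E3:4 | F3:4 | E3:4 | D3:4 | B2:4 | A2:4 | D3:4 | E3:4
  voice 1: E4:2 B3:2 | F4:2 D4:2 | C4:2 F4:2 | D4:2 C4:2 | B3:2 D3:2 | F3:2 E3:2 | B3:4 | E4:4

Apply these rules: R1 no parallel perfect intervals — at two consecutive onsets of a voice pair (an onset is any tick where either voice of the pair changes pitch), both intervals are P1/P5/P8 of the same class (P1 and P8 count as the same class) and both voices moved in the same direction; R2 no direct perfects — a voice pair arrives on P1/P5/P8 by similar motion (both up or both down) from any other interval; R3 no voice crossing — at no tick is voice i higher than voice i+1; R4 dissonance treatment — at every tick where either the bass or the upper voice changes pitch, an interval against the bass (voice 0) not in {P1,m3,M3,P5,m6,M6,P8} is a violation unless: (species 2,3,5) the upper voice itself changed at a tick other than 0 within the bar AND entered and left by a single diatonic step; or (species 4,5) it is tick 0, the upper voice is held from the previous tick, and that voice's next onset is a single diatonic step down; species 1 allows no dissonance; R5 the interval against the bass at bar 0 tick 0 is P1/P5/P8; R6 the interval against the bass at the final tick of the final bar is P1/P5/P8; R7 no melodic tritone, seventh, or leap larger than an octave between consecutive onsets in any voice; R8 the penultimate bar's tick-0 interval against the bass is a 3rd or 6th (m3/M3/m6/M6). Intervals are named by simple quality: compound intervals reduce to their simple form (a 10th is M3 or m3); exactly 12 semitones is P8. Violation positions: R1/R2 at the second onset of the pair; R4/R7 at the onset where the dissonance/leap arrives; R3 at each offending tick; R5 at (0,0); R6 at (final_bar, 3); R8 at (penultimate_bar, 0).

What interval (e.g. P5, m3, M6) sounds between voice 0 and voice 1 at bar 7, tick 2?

P8

voice 0=E3 voice 1=E4 -> P8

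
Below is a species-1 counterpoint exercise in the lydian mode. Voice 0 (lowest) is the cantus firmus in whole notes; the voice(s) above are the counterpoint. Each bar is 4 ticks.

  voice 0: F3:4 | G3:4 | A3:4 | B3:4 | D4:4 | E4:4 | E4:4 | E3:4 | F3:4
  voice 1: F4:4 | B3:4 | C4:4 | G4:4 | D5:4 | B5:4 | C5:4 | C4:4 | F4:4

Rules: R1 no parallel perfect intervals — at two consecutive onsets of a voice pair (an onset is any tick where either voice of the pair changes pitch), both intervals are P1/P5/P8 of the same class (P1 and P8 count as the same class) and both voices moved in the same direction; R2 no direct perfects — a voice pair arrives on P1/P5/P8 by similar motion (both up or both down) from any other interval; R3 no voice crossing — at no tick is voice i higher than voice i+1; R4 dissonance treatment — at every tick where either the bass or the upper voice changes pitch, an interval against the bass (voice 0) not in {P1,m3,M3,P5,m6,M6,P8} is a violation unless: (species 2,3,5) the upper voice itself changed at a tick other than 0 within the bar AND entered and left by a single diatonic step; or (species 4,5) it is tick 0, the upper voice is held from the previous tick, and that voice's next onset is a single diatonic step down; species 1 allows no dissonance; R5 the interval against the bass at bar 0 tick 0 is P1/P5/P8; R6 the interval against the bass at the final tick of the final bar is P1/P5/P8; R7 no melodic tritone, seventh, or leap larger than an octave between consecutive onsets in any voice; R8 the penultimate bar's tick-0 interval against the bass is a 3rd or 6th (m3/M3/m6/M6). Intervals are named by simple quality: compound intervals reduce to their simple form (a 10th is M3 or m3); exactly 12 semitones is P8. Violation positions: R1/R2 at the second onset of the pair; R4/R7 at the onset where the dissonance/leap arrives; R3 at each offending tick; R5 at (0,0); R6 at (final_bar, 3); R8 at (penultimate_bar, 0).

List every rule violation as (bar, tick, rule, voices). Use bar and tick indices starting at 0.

bar 0: v0=F3 v1=F4 downbeat P8
bar 1: v0=G3 v1=B3 downbeat M3
bar 2: v0=A3 v1=C4 downbeat m3
bar 3: v0=B3 v1=G4 downbeat m6
bar 4: v0=D4 v1=D5 downbeat P8
bar 5: v0=E4 v1=B5 downbeat P5
bar 6: v0=E4 v1=C5 downbeat m6
bar 7: v0=E3 v1=C4 downbeat m6
bar 8: v0=F3 v1=F4 downbeat P8
  -> R7 @ bar 1 tick 0 v(1,): F4->B3 leap 6st
  -> R2 @ bar 4 tick 0 v(0, 1): B3/G4 m6 -> D4/D5 P8 similar
  -> R2 @ bar 5 tick 0 v(0, 1): D4/D5 P8 -> E4/B5 P5 similar
  -> R7 @ bar 6 tick 0 v(1,): B5->C5 leap 11st
  -> R2 @ bar 8 tick 0 v(0, 1): E3/C4 m6 -> F3/F4 P8 similar

(1, 0, R7, (1,))
(4, 0, R2, (0, 1))
(5, 0, R2, (0, 1))
(6, 0, R7, (1,))
(8, 0, R2, (0, 1))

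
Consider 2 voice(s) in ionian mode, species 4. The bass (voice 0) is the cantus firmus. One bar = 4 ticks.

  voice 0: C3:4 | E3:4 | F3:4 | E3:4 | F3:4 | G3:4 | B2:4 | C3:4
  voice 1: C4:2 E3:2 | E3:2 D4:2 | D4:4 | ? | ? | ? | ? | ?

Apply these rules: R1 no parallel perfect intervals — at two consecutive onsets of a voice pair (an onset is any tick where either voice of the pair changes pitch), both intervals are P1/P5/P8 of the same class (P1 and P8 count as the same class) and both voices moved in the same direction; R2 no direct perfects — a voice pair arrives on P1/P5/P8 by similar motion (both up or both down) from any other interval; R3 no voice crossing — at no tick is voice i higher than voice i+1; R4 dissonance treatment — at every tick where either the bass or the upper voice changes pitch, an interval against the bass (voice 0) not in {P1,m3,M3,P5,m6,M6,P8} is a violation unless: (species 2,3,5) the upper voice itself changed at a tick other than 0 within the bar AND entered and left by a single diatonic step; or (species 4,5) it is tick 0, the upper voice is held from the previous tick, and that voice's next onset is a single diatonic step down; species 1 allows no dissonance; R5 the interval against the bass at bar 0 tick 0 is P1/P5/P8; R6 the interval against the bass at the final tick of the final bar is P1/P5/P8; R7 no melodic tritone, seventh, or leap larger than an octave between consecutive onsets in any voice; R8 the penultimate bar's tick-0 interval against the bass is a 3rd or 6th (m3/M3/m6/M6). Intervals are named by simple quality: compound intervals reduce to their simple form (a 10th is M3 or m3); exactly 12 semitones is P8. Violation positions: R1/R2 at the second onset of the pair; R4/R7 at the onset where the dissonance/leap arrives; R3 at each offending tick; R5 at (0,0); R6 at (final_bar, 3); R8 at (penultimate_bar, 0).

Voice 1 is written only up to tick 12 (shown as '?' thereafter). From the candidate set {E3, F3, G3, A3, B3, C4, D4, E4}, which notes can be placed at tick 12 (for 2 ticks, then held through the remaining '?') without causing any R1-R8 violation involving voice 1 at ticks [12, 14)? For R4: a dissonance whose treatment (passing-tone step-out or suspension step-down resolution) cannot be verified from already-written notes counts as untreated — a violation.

{C4, E4, G3}

E3: violates R2,R7
F3: violates R4
G3: legal
A3: violates R4
B3: violates R2
C4: legal
D4: violates R4
E4: legal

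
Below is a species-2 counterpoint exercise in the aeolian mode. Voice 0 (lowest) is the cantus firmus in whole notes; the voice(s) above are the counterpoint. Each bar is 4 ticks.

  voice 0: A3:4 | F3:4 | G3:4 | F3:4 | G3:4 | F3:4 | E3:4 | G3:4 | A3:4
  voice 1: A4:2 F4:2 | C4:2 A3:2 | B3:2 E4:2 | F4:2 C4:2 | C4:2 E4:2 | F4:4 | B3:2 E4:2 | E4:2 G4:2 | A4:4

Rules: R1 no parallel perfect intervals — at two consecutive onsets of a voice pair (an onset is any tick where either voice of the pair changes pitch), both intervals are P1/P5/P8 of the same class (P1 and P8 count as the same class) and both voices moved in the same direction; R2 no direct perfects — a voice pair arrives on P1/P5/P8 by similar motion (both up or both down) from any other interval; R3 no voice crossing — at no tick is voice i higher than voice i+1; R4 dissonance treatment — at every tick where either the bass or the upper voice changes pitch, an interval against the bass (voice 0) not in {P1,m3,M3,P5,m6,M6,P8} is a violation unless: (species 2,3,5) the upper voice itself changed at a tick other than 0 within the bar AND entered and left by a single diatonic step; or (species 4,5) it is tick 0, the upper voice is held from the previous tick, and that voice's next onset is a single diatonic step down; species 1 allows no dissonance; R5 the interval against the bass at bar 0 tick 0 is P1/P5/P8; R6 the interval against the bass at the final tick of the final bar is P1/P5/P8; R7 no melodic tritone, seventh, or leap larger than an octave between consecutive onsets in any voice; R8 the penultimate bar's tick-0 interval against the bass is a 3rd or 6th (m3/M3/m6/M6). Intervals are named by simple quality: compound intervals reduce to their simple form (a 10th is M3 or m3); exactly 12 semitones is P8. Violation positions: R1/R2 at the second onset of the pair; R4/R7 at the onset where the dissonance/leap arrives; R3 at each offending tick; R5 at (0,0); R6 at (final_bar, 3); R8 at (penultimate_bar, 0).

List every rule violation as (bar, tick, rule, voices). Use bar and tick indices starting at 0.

bar 0: v0=A3 v1=A4 downbeat P8
bar 1: v0=F3 v1=C4 downbeat P5
bar 2: v0=G3 v1=B3 downbeat M3
bar 3: v0=F3 v1=F4 downbeat P8
bar 4: v0=G3 v1=C4 downbeat P4
bar 5: v0=F3 v1=F4 downbeat P8
bar 6: v0=E3 v1=B3 downbeat P5
bar 7: v0=G3 v1=E4 downbeat M6
bar 8: v0=A3 v1=A4 downbeat P8
  -> R2 @ bar 1 tick 0 v(0, 1): A3/F4 m6 -> F3/C4 P5 similar
  -> R4 @ bar 4 tick 0 v(0, 1): G3/C4 P4 untreated
  -> R2 @ bar 6 tick 0 v(0, 1): F3/F4 P8 -> E3/B3 P5 similar
  -> R7 @ bar 6 tick 0 v(1,): F4->B3 leap 6st
  -> R1 @ bar 8 tick 0 v(0, 1): G3/G4 P8 -> A3/A4 P8 similar

(1, 0, R2, (0, 1))
(4, 0, R4, (0, 1))
(6, 0, R2, (0, 1))
(6, 0, R7, (1,))
(8, 0, R1, (0, 1))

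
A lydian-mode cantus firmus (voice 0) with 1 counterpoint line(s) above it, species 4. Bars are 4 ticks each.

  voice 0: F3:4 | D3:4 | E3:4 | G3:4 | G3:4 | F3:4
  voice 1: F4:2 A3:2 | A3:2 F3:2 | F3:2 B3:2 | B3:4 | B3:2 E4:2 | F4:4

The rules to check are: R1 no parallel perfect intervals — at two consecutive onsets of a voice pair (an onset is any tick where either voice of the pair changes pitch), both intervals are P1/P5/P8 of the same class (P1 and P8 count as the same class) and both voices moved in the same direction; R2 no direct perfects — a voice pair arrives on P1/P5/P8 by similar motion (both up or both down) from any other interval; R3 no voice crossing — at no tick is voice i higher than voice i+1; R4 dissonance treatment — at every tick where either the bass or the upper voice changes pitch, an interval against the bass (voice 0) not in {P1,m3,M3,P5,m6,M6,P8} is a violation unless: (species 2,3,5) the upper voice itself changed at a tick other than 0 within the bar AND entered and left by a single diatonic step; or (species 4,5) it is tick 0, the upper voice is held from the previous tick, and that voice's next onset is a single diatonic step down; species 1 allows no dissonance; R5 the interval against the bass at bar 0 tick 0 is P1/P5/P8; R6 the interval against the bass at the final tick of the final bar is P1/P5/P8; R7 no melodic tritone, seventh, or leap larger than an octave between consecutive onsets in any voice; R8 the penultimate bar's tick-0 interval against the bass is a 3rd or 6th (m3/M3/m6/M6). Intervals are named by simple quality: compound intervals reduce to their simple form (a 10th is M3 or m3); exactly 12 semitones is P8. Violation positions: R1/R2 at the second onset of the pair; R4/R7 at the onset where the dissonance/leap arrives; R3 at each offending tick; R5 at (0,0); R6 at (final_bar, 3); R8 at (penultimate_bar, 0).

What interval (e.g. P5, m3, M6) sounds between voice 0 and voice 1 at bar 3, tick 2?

M3

voice 0=G3 voice 1=B3 -> M3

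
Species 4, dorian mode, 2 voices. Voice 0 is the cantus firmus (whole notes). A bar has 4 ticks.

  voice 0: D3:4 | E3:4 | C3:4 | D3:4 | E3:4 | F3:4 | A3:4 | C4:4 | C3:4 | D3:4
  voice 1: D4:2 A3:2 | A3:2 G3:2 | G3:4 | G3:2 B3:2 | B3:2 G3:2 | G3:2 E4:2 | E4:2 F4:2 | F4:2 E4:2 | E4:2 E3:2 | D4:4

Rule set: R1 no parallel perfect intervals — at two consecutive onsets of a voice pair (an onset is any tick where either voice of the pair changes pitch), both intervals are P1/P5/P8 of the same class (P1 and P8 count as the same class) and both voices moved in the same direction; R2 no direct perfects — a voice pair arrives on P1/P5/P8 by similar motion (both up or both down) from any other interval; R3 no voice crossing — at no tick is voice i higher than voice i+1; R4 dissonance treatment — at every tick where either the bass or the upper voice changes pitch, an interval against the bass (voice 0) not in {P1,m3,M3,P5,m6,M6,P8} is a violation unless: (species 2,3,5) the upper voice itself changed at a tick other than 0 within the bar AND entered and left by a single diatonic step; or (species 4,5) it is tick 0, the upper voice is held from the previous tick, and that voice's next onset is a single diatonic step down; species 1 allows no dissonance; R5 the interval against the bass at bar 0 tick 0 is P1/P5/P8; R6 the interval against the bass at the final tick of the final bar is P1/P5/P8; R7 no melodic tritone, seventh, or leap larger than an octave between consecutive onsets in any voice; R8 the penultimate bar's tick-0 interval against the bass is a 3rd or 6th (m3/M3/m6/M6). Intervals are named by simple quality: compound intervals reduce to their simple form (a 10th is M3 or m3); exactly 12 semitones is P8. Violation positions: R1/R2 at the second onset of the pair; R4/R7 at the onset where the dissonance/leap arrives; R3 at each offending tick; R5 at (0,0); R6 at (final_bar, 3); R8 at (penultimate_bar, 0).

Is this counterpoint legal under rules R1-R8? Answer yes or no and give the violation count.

bar 0: v0=D3 v1=D4 (P8)
bar 1: v0=E3 v1=A3 (P4)
bar 2: v0=C3 v1=G3 (P5)
bar 3: v0=D3 v1=G3 (P4)
bar 4: v0=E3 v1=B3 (P5)
bar 5: v0=F3 v1=G3 (M2)
bar 6: v0=A3 v1=E4 (P5)
bar 7: v0=C4 v1=F4 (P4)
bar 8: v0=C3 v1=E4 (M3)
bar 9: v0=D3 v1=D4 (P8)
  R4 @ bar3.0: D3/G3 P4 untreated
  R4 @ bar5.0: F3/G3 M2 untreated
  R4 @ bar5.2: F3/E4 M7 untreated
  R2 @ bar9.0: C3/E3 M3 -> D3/D4 P8 similar
  R7 @ bar9.0: E3->D4 leap 10st

No (5 violations)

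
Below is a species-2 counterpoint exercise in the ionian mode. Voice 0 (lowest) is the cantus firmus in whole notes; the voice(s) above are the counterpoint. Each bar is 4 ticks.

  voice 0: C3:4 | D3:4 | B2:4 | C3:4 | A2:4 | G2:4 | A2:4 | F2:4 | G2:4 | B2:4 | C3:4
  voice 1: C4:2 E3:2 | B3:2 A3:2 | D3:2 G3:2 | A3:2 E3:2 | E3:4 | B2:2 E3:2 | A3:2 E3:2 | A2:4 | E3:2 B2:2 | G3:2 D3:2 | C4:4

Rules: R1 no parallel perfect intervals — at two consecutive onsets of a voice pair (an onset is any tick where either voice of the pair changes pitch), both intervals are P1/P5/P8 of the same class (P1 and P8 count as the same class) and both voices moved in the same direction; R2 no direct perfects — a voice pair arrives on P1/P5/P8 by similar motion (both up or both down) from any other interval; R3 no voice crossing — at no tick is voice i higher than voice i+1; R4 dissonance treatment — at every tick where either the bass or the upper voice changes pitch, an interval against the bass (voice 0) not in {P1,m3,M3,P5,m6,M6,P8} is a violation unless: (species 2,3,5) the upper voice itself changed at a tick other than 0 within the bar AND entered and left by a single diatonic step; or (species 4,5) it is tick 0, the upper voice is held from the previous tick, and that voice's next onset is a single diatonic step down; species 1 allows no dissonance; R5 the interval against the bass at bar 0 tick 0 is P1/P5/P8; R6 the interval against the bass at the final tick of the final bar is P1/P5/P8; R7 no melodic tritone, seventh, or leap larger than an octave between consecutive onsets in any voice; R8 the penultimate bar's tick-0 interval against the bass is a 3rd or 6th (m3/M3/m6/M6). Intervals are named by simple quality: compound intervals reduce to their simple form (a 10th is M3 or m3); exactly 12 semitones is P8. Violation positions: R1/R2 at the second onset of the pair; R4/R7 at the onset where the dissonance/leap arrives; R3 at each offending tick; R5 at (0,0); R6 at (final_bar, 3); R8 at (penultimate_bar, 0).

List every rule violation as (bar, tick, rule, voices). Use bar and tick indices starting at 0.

(6, 0, R2, (0, 1))
(10, 0, R2, (0, 1))
(10, 0, R7, (1,))

bar 0: v0=C3 v1=C4 downbeat P8
bar 1: v0=D3 v1=B3 downbeat M6
bar 2: v0=B2 v1=D3 downbeat m3
bar 3: v0=C3 v1=A3 downbeat M6
bar 4: v0=A2 v1=E3 downbeat P5
bar 5: v0=G2 v1=B2 downbeat M3
bar 6: v0=A2 v1=A3 downbeat P8
bar 7: v0=F2 v1=A2 downbeat M3
bar 8: v0=G2 v1=E3 downbeat M6
bar 9: v0=B2 v1=G3 downbeat m6
bar 10: v0=C3 v1=C4 downbeat P8
  -> R2 @ bar 6 tick 0 v(0, 1): G2/E3 M6 -> A2/A3 P8 similar
  -> R2 @ bar 10 tick 0 v(0, 1): B2/D3 m3 -> C3/C4 P8 similar
  -> R7 @ bar 10 tick 0 v(1,): D3->C4 leap 10st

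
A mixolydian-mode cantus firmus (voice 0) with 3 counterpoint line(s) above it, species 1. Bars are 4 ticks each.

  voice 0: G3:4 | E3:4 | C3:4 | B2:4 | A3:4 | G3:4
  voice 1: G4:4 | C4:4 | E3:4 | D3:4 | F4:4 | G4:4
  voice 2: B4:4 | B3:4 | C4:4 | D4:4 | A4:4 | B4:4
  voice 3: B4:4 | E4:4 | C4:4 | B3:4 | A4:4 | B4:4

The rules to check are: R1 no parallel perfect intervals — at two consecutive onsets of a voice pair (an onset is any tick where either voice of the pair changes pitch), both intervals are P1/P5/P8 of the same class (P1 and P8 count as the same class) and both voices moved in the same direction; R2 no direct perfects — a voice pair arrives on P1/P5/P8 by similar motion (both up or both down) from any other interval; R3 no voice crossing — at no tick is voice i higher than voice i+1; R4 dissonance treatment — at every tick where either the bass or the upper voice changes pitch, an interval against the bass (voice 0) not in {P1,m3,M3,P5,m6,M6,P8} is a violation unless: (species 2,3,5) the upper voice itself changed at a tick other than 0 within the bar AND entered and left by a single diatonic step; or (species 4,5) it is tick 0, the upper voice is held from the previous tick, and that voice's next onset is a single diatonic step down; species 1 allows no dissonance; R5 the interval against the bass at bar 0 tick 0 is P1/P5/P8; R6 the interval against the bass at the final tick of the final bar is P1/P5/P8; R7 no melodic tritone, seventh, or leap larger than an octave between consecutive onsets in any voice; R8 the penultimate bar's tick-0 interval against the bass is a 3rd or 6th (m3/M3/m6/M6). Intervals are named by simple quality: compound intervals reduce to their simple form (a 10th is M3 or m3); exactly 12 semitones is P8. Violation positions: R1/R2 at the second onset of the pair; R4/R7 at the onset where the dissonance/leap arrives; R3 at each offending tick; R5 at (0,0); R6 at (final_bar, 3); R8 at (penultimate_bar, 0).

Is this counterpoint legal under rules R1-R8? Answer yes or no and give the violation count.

bar 0: v0=G3 v1=G4 v2=B4 v3=B4 (M3)
bar 1: v0=E3 v1=C4 v2=B3 v3=E4 (P8)
bar 2: v0=C3 v1=E3 v2=C4 v3=C4 (P8)
bar 3: v0=B2 v1=D3 v2=D4 v3=B3 (P8)
bar 4: v0=A3 v1=F4 v2=A4 v3=A4 (P8)
bar 5: v0=G3 v1=G4 v2=B4 v3=B4 (M3)
  R5 @ bar0.0: opens on M3
  R5 @ bar0.0: opens on M3
  R2 @ bar1.0: G3/B4 M3 -> E3/B3 P5 similar
  R2 @ bar1.0: G3/B4 M3 -> E3/E4 P8 similar
  R3 @ bar1.0: C4 above B3
  R3 @ bar1.1: C4 above B3
  R3 @ bar1.2: C4 above B3
  R3 @ bar1.3: C4 above B3
  R1 @ bar2.0: E3/E4 P8 -> C3/C4 P8 similar
  R1 @ bar3.0: C3/C4 P8 -> B2/B3 P8 similar
  R3 @ bar3.0: D4 above B3
  R3 @ bar3.1: D4 above B3
  R3 @ bar3.2: D4 above B3
  R3 @ bar3.3: D4 above B3
  R1 @ bar4.0: B2/B3 P8 -> A3/A4 P8 similar
  R2 @ bar4.0: B2/D4 m3 -> A3/A4 P8 similar
  R2 @ bar4.0: D4/B3 m3 -> A4/A4 P1 similar
  R7 @ bar4.0: B2->A3 leap 10st
  R7 @ bar4.0: D3->F4 leap 15st
  R7 @ bar4.0: B3->A4 leap 10st
  R8 @ bar4.0: penult P8 not 3rd/6th
  R8 @ bar4.0: penult P8 not 3rd/6th
  R1 @ bar5.0: A4/A4 P1 -> B4/B4 P1 similar
  R6 @ bar5.3: closes on M3
  R6 @ bar5.3: closes on M3

No (25 violations)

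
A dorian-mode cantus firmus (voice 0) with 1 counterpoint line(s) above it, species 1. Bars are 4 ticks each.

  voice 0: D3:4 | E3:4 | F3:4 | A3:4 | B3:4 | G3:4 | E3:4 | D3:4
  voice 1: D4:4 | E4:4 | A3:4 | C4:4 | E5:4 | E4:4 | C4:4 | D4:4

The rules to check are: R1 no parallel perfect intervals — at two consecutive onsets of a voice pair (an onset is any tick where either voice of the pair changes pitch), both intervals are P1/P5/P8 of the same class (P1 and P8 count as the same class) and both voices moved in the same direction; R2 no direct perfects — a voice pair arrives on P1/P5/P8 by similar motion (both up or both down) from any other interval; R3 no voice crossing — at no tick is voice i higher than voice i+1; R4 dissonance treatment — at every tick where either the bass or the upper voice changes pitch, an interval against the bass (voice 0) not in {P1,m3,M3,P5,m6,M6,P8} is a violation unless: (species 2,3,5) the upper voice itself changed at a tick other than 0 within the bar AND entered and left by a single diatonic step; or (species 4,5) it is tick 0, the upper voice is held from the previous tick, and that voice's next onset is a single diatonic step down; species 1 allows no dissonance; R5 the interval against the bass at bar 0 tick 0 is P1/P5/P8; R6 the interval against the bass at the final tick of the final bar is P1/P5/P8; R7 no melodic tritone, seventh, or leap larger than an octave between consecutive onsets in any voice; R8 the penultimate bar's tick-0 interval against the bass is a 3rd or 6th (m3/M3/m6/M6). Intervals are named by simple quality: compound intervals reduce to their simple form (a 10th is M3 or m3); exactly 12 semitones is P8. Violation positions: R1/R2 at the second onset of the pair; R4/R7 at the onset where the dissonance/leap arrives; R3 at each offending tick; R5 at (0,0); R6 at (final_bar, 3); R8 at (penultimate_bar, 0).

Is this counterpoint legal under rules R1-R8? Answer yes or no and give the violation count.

bar 0: v0=D3 v1=D4 (P8)
bar 1: v0=E3 v1=E4 (P8)
bar 2: v0=F3 v1=A3 (M3)
bar 3: v0=A3 v1=C4 (m3)
bar 4: v0=B3 v1=E5 (P4)
bar 5: v0=G3 v1=E4 (M6)
bar 6: v0=E3 v1=C4 (m6)
bar 7: v0=D3 v1=D4 (P8)
  R1 @ bar1.0: D3/D4 P8 -> E3/E4 P8 similar
  R4 @ bar4.0: B3/E5 P4 untreated
  R7 @ bar4.0: C4->E5 leap 16st

No (3 violations)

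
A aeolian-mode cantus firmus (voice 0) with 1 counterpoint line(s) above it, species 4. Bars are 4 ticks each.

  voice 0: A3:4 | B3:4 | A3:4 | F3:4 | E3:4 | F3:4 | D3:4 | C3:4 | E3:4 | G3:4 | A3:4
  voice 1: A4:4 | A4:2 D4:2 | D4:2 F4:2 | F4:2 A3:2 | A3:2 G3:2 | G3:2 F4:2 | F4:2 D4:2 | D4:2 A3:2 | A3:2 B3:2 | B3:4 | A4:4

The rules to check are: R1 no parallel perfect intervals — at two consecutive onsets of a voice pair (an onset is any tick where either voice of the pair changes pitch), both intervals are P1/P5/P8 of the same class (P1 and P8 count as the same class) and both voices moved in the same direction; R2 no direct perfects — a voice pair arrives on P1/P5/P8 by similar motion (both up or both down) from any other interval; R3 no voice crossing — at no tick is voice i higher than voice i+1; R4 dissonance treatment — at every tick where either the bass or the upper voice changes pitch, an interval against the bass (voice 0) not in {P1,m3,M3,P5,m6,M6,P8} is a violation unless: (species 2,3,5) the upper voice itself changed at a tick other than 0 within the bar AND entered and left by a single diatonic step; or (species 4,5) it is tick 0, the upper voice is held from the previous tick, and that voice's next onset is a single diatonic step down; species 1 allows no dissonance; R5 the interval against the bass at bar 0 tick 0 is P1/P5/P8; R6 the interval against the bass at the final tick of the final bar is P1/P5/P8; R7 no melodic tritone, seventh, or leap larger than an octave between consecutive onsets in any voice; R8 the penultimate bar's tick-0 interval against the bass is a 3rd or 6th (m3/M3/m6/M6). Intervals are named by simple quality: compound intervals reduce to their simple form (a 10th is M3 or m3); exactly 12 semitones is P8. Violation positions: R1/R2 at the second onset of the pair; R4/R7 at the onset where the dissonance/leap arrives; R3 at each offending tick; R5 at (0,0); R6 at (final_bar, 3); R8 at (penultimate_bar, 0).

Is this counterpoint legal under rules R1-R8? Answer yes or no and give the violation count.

bar 0: v0=A3 v1=A4 (P8)
bar 1: v0=B3 v1=A4 (m7)
bar 2: v0=A3 v1=D4 (P4)
bar 3: v0=F3 v1=F4 (P8)
bar 4: v0=E3 v1=A3 (P4)
bar 5: v0=F3 v1=G3 (M2)
bar 6: v0=D3 v1=F4 (m3)
bar 7: v0=C3 v1=D4 (M2)
bar 8: v0=E3 v1=A3 (P4)
bar 9: v0=G3 v1=B3 (M3)
bar 10: v0=A3 v1=A4 (P8)
  R4 @ bar1.0: B3/A4 m7 untreated
  R4 @ bar2.0: A3/D4 P4 untreated
  R4 @ bar5.0: F3/G3 M2 untreated
  R7 @ bar5.2: G3->F4 leap 10st
  R4 @ bar7.0: C3/D4 M2 untreated
  R4 @ bar8.0: E3/A3 P4 untreated
  R2 @ bar10.0: G3/B3 M3 -> A3/A4 P8 similar
  R7 @ bar10.0: B3->A4 leap 10st

No (8 violations)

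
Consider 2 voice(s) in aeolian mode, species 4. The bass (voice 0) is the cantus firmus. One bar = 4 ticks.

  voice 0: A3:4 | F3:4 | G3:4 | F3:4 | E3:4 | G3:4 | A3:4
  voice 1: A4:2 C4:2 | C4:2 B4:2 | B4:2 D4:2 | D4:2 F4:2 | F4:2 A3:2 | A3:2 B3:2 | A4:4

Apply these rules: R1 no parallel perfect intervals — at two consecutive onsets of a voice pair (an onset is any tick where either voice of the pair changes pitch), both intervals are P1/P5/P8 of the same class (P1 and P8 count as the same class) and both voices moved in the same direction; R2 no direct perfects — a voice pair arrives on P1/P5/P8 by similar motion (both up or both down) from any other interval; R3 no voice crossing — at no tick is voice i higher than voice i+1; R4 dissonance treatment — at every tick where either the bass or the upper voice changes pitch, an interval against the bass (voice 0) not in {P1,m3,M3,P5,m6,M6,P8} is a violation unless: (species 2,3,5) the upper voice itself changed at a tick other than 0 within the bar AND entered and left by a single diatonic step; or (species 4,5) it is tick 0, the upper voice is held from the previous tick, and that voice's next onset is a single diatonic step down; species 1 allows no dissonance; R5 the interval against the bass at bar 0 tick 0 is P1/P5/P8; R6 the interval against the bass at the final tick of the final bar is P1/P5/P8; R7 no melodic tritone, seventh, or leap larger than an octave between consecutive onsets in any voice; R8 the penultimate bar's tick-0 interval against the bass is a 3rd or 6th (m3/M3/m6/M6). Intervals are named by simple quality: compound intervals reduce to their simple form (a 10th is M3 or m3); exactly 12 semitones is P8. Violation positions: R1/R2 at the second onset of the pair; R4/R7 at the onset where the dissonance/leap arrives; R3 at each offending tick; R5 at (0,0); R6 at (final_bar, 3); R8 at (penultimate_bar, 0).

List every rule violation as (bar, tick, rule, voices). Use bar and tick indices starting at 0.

(1, 2, R4, (0, 1))
(1, 2, R7, (1,))
(4, 0, R4, (0, 1))
(4, 2, R4, (0, 1))
(5, 0, R4, (0, 1))
(5, 0, R8, (0, 1))
(6, 0, R2, (0, 1))
(6, 0, R7, (1,))

bar 0: v0=A3 v1=A4 downbeat P8
bar 1: v0=F3 v1=C4 downbeat P5
bar 2: v0=G3 v1=B4 downbeat M3
bar 3: v0=F3 v1=D4 downbeat M6
bar 4: v0=E3 v1=F4 downbeat m2
bar 5: v0=G3 v1=A3 downbeat M2
bar 6: v0=A3 v1=A4 downbeat P8
  -> R4 @ bar 1 tick 2 v(0, 1): F3/B4 TT untreated
  -> R7 @ bar 1 tick 2 v(1,): C4->B4 leap 11st
  -> R4 @ bar 4 tick 0 v(0, 1): E3/F4 m2 untreated
  -> R4 @ bar 4 tick 2 v(0, 1): E3/A3 P4 untreated
  -> R4 @ bar 5 tick 0 v(0, 1): G3/A3 M2 untreated
  -> R8 @ bar 5 tick 0 v(0, 1): penult M2 not 3rd/6th
  -> R2 @ bar 6 tick 0 v(0, 1): G3/B3 M3 -> A3/A4 P8 similar
  -> R7 @ bar 6 tick 0 v(1,): B3->A4 leap 10st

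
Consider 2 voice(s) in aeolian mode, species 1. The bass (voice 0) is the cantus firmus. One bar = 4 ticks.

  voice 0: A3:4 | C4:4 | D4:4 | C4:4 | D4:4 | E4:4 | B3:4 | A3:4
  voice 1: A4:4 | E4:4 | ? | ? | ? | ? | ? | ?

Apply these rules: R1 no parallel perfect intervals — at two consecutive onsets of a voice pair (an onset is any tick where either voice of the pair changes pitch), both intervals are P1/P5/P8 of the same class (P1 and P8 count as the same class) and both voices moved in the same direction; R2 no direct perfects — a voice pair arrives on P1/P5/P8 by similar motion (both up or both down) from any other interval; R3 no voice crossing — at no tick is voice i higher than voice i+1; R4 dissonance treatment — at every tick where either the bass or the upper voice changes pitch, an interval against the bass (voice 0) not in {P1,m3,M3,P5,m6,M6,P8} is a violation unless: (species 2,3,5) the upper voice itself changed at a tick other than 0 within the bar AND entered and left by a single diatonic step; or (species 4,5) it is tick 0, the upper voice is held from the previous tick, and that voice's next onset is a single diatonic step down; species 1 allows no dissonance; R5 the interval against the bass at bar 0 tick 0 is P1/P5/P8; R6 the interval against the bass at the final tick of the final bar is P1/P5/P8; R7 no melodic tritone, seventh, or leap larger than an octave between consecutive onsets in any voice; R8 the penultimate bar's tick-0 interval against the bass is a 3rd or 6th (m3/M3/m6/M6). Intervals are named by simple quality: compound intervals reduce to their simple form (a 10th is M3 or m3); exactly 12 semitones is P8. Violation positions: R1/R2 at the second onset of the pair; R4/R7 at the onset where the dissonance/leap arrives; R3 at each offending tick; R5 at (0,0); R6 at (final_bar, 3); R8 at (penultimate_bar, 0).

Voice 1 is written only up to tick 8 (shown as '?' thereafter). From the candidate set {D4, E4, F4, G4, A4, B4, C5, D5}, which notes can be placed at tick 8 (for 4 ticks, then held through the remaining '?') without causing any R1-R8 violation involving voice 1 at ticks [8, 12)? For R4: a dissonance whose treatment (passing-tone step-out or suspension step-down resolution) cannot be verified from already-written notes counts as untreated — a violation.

{B4, D4, F4}

D4: legal
E4: violates R4
F4: legal
G4: violates R4
A4: violates R2
B4: legal
C5: violates R4
D5: violates R2,R7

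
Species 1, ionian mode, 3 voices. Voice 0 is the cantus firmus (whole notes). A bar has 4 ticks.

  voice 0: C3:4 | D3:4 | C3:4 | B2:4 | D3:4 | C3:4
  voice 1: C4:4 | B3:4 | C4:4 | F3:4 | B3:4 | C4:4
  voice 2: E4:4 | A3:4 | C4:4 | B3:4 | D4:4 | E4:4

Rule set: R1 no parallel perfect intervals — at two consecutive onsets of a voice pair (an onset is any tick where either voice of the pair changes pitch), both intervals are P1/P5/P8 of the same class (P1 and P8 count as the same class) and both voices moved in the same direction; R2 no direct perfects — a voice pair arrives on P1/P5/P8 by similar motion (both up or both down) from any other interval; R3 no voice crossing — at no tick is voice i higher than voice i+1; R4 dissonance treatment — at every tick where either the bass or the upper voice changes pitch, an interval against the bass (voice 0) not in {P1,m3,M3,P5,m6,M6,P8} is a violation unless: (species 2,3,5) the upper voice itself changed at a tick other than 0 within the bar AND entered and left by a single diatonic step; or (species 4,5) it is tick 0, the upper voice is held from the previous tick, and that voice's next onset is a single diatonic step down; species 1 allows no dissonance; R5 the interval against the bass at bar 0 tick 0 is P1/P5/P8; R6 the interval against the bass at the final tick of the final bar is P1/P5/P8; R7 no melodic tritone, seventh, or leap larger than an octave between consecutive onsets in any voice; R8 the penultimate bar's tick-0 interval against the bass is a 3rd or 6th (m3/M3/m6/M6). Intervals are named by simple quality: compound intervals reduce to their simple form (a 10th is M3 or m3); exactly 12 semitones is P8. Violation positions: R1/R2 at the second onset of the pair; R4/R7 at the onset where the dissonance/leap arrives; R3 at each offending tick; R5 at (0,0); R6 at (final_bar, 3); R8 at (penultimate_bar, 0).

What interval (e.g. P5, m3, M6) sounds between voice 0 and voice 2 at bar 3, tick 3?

voice 0=B2 voice 2=B3 -> P8

P8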